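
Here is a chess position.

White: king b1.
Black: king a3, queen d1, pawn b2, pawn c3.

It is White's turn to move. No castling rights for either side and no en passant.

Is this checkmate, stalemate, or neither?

White to move; white king on b1.
In check: yes, from the black queen on d1.
King squares — a1: attacked by Qd1; c1: attacked by Qd1; a2: attacked by Ka3; b2: attacked by Ka3; c2: attacked by Qd1.
Legal moves for White: none.
In check with no legal moves → checkmate.

checkmate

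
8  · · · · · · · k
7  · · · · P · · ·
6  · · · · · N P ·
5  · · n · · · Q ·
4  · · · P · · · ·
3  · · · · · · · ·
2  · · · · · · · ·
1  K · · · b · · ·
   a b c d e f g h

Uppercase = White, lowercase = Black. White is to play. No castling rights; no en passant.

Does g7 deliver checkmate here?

After g7: black king on h8; in check: yes, from the white pawn on g7.
King squares — g7: attacked by Qg5; h7: attacked by Nf6; g8: attacked by Nf6.
Black has no legal moves → checkmate.

yes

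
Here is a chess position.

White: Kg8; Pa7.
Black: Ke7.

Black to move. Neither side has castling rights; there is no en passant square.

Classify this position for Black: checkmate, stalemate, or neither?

neither

Black to move; black king on e7.
In check: no.
Legal moves for Black: Ke8, Kd8, Kd7, Kf6, Ke6, Kd6.
Black has 6 legal moves and is not in check → neither.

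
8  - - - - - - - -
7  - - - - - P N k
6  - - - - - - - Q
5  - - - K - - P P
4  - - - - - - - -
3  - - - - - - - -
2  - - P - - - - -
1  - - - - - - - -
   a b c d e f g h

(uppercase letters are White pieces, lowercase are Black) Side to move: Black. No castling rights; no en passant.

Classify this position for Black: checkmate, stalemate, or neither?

checkmate

Black to move; black king on h7.
In check: yes, from the white queen on h6.
King squares — g6: attacked by Ph5; h6: attacked by Pg5; g7: attacked by Qh6; g8: attacked by Pf7; h8: attacked by Qh6.
Legal moves for Black: none.
In check with no legal moves → checkmate.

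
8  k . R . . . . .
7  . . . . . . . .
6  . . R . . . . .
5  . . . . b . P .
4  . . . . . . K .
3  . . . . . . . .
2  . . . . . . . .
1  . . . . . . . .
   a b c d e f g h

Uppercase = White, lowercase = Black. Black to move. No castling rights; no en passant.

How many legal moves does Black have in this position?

Black to move; king on a8.
In check: yes, from the white rook on c8.
Legal moves: Kb7, Ka7, Bb8.
Count: 3.

3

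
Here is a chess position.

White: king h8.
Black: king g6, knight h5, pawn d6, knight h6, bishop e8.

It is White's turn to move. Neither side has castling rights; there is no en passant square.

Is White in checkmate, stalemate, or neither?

White to move; white king on h8.
In check: no.
King squares — g7: attacked by Nh5; h7: attacked by Kg6; g8: attacked by Nh6.
Legal moves for White: none.
Not in check and no legal moves → stalemate.

stalemate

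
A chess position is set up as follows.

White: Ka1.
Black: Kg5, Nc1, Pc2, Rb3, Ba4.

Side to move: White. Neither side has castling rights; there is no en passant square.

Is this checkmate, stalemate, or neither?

White to move; white king on a1.
In check: no.
King squares — b1: attacked by Pc2; a2: attacked by Nc1; b2: attacked by Rb3.
Legal moves for White: none.
Not in check and no legal moves → stalemate.

stalemate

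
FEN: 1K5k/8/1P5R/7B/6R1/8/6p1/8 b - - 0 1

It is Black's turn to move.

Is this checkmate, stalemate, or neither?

checkmate

Black to move; black king on h8.
In check: yes, from the white rook on h6.
King squares — g7: attacked by Rg4; h7: attacked by Rh6; g8: attacked by Rg4.
Legal moves for Black: none.
In check with no legal moves → checkmate.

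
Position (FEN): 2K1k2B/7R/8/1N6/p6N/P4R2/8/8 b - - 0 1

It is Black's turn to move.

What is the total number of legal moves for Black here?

Black to move; king on e8.
In check: no.
Legal moves: none.
Count: 0.

0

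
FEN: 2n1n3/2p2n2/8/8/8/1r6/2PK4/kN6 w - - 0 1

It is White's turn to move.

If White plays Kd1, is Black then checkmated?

no

After Kd1: black king on a1; in check: no.
Black is not in check, so this cannot be checkmate.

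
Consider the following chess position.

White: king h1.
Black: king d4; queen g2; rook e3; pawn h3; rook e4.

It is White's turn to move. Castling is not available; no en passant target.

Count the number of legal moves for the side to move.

White to move; king on h1.
In check: yes, from the black queen on g2.
Legal moves: none.
Count: 0.

0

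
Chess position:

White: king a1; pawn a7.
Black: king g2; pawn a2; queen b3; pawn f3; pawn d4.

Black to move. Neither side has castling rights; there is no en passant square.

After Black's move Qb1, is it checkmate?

After Qb1: white king on a1; in check: yes, from the black queen on b1.
King squares — b1: attacked by Pa2; a2: attacked by Qb1; b2: attacked by Qb1.
White has no legal moves → checkmate.

yes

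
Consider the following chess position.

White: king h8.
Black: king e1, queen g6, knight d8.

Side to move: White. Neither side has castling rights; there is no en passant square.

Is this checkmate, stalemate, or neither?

stalemate

White to move; white king on h8.
In check: no.
King squares — g7: attacked by Qg6; h7: attacked by Qg6; g8: attacked by Qg6.
Legal moves for White: none.
Not in check and no legal moves → stalemate.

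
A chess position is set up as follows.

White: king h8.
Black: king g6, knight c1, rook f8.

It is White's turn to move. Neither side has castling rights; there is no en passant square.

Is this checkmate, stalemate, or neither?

checkmate

White to move; white king on h8.
In check: yes, from the black rook on f8.
King squares — g7: attacked by Kg6; h7: attacked by Kg6; g8: attacked by Rf8.
Legal moves for White: none.
In check with no legal moves → checkmate.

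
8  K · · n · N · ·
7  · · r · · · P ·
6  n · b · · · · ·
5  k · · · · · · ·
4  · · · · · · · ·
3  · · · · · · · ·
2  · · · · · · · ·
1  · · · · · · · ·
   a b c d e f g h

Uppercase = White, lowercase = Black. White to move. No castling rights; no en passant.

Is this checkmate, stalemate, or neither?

White to move; white king on a8.
In check: yes, from the black bishop on c6.
King squares — a7: attacked by Rc7; b7: attacked by Bc6; b8: attacked by Na6.
Legal moves for White: none.
In check with no legal moves → checkmate.

checkmate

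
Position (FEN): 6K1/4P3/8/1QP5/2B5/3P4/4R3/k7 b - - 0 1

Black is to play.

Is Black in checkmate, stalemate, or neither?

Black to move; black king on a1.
In check: no.
King squares — b1: attacked by Qb5; a2: attacked by Re2; b2: attacked by Re2.
Legal moves for Black: none.
Not in check and no legal moves → stalemate.

stalemate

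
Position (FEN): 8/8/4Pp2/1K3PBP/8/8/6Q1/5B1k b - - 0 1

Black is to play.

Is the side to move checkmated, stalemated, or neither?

checkmate

Black to move; black king on h1.
In check: yes, from the white queen on g2.
King squares — g1: attacked by Qg2; g2: attacked by Bf1; h2: attacked by Qg2.
Legal moves for Black: none.
In check with no legal moves → checkmate.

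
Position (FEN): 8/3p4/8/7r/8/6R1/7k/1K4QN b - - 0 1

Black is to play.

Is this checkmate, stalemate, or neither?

checkmate

Black to move; black king on h2.
In check: yes, from the white queen on g1.
King squares — g1: attacked by Rg3; h1: attacked by Qg1; g2: attacked by Qg1; g3: attacked by Qg1; h3: attacked by Rg3.
Legal moves for Black: none.
In check with no legal moves → checkmate.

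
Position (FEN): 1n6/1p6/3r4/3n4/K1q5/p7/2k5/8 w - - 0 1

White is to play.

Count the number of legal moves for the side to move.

2

White to move; king on a4.
In check: yes, from the black queen on c4.
Legal moves: Ka5, Kxa3.
Count: 2.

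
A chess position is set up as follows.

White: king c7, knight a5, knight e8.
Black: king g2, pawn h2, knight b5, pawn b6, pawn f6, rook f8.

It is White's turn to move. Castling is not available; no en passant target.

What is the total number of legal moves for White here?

7

White to move; king on c7.
In check: yes, from the black knight on b5.
Legal moves: Kd8, Kc8, Kb8, Kd7, Kb7, Kc6, Kxb6.
Count: 7.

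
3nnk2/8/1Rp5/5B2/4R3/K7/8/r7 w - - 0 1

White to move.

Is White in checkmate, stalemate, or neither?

White to move; white king on a3.
In check: yes, from the black rook on a1.
Legal moves for White: Kb4, Kb3, Kb2.
White is in check but has 3 legal moves → neither.

neither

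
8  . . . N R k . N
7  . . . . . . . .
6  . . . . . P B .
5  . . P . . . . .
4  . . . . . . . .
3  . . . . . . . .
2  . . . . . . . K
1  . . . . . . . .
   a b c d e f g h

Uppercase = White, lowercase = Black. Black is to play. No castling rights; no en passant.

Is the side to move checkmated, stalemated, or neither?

checkmate

Black to move; black king on f8.
In check: yes, from the white rook on e8.
King squares — e7: attacked by Pf6; f7: attacked by Bg6; g7: attacked by Pf6; e8: attacked by Bg6; g8: attacked by Re8.
Legal moves for Black: none.
In check with no legal moves → checkmate.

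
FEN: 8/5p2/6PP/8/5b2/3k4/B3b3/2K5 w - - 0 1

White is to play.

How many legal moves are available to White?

2

White to move; king on c1.
In check: yes, from the black bishop on f4.
Legal moves: Kb2, Kb1.
Count: 2.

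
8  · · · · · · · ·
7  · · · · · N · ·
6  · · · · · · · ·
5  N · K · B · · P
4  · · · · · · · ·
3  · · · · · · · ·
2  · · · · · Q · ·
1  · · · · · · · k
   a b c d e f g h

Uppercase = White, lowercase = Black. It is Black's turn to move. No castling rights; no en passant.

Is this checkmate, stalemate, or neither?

stalemate

Black to move; black king on h1.
In check: no.
King squares — g1: attacked by Qf2; g2: attacked by Qf2; h2: attacked by Qf2.
Legal moves for Black: none.
Not in check and no legal moves → stalemate.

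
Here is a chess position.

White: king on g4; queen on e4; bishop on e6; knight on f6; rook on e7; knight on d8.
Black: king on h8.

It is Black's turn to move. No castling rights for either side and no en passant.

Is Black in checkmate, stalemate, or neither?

stalemate

Black to move; black king on h8.
In check: no.
King squares — g7: attacked by Re7; h7: attacked by Qe4; g8: attacked by Be6.
Legal moves for Black: none.
Not in check and no legal moves → stalemate.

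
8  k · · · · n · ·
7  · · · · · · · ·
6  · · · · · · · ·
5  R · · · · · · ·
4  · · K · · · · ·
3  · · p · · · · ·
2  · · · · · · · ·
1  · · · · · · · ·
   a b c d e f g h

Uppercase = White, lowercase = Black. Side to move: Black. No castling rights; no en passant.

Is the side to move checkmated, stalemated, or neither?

Black to move; black king on a8.
In check: yes, from the white rook on a5.
King squares — a7: attacked by Ra5; b7: available; b8: available.
Legal moves for Black: Kb8, Kb7.
Black is in check but has 2 legal moves → neither.

neither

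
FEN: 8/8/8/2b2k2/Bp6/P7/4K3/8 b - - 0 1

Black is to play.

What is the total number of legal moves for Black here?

Black to move; king on f5.
In check: no.
Legal moves: Kg6, Kf6, Ke6, Kg5, Ke5, Kg4, Kf4, Ke4, Bf8, Be7, Ba7, Bd6, Bb6, Bd4, Be3, Bf2, Bg1, bxa3, b3.
Count: 19.

19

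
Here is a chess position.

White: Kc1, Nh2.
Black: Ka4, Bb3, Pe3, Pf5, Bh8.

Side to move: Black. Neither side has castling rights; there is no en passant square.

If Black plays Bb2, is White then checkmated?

After Bb2: white king on c1; in check: yes, from the black bishop on b2.
White has 2 legal replies: Kxb2, Kb1.
In check but a legal move exists → not checkmate.

no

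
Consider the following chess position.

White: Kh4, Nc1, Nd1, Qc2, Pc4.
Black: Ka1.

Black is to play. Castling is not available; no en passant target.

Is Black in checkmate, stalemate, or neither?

stalemate

Black to move; black king on a1.
In check: no.
King squares — b1: attacked by Qc2; a2: attacked by Nc1; b2: attacked by Nd1.
Legal moves for Black: none.
Not in check and no legal moves → stalemate.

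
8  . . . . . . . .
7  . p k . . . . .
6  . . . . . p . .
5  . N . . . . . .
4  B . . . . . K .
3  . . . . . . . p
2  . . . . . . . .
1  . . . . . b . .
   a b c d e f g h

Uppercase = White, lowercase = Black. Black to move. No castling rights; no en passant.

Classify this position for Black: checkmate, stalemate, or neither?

Black to move; black king on c7.
In check: yes, from the white knight on b5.
Legal moves for Black: Kd8, Kc8, Kb8, Kd7, Kc6, Kb6, Bxb5.
Black is in check but has 7 legal moves → neither.

neither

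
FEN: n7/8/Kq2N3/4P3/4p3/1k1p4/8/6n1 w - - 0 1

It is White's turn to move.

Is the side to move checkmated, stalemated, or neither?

checkmate

White to move; white king on a6.
In check: yes, from the black queen on b6.
King squares — a5: attacked by Qb6; b5: attacked by Qb6; b6: attacked by Na8; a7: attacked by Qb6; b7: attacked by Qb6.
Legal moves for White: none.
In check with no legal moves → checkmate.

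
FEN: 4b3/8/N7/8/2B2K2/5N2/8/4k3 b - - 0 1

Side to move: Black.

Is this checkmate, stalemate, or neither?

Black to move; black king on e1.
In check: yes, from the white knight on f3.
Legal moves for Black: Kf2, Kd1.
Black is in check but has 2 legal moves → neither.

neither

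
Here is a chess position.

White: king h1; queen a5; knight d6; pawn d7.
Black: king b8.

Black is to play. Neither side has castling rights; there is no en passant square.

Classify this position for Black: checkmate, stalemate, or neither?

Black to move; black king on b8.
In check: no.
King squares — a7: attacked by Qa5; b7: attacked by Nd6; c7: attacked by Qa5; a8: attacked by Qa5; c8: attacked by Nd6.
Legal moves for Black: none.
Not in check and no legal moves → stalemate.

stalemate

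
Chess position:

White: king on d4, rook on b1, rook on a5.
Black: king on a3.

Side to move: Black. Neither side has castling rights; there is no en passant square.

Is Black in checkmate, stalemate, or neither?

checkmate

Black to move; black king on a3.
In check: yes, from the white rook on a5.
King squares — a2: attacked by Ra5; b2: attacked by Rb1; b3: attacked by Rb1; a4: attacked by Ra5; b4: attacked by Rb1.
Legal moves for Black: none.
In check with no legal moves → checkmate.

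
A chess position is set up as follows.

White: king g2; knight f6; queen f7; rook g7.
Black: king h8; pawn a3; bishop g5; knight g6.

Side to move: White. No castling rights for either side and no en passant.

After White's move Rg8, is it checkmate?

After Rg8: black king on h8; in check: yes, from the white rook on g8.
King squares — g7: attacked by Qf7; h7: attacked by Nf6; g8: attacked by Nf6.
Black has no legal moves → checkmate.

yes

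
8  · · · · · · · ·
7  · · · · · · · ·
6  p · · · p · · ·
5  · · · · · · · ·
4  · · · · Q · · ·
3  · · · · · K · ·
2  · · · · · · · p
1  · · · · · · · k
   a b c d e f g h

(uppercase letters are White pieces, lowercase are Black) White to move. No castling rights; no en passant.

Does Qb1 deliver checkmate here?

yes

After Qb1: black king on h1; in check: yes, from the white queen on b1.
King squares — g1: attacked by Qb1; g2: attacked by Kf3; h2: own pawn.
Black has no legal moves → checkmate.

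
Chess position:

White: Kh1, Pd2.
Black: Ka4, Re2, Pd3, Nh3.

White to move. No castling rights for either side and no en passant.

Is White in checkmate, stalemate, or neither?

stalemate

White to move; white king on h1.
In check: no.
King squares — g1: attacked by Nh3; g2: attacked by Re2; h2: attacked by Re2.
Legal moves for White: none.
Not in check and no legal moves → stalemate.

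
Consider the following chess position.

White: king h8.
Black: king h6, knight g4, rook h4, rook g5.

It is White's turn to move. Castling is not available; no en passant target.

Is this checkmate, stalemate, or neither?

stalemate

White to move; white king on h8.
In check: no.
King squares — g7: attacked by Rg5; h7: attacked by Kh6; g8: attacked by Rg5.
Legal moves for White: none.
Not in check and no legal moves → stalemate.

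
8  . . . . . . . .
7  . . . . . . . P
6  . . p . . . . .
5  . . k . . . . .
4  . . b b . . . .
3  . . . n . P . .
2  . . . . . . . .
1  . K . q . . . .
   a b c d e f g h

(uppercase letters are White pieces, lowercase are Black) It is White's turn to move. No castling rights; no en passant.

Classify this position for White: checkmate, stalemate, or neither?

checkmate

White to move; white king on b1.
In check: yes, from the black queen on d1.
King squares — a1: attacked by Qd1; c1: attacked by Qd1; a2: attacked by Bc4; b2: attacked by Nd3; c2: attacked by Qd1.
Legal moves for White: none.
In check with no legal moves → checkmate.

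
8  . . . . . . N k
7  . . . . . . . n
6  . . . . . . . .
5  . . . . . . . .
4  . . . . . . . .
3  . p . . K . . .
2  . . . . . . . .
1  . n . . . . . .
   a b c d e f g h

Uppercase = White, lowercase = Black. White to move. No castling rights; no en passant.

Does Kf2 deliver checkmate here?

After Kf2: black king on h8; in check: no.
Black is not in check, so this cannot be checkmate.

no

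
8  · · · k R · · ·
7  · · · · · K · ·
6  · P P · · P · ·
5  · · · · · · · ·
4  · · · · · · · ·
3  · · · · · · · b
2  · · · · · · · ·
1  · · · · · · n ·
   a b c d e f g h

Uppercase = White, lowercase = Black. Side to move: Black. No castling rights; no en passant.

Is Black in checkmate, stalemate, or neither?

checkmate

Black to move; black king on d8.
In check: yes, from the white rook on e8.
King squares — c7: attacked by Pb6; d7: attacked by Pc6; e7: attacked by Pf6; c8: attacked by Re8; e8: attacked by Kf7.
Legal moves for Black: none.
In check with no legal moves → checkmate.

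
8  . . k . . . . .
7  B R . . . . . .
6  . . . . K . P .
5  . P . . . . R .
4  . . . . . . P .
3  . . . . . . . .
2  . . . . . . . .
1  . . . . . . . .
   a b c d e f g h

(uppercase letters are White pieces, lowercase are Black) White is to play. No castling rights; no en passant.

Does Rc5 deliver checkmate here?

no

After Rc5: black king on c8; in check: yes, from the white rook on c5.
Black has 2 legal replies: Kd8, Kxb7.
In check but a legal move exists → not checkmate.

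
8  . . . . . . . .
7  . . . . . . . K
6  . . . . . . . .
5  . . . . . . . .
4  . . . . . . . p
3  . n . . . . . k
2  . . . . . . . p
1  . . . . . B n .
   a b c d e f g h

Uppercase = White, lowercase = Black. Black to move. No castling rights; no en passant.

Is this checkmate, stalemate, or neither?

neither

Black to move; black king on h3.
In check: yes, from the white bishop on f1.
King squares — g2: attacked by Bf1; h2: own pawn; g3: available; g4: available; h4: own pawn.
Legal moves for Black: Kg4, Kg3.
Black is in check but has 2 legal moves → neither.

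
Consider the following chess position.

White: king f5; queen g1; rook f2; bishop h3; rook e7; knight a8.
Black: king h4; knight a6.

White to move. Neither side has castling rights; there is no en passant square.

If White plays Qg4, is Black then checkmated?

yes

After Qg4: black king on h4; in check: yes, from the white queen on g4.
King squares — g3: attacked by Qg4; h3: attacked by Qg4; g4: attacked by Bh3; g5: attacked by Qg4; h5: attacked by Qg4.
Black has no legal moves → checkmate.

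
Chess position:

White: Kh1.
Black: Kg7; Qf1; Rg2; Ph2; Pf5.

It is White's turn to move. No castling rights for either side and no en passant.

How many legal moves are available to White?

White to move; king on h1.
In check: yes, from the black queen on f1.
Legal moves: none.
Count: 0.

0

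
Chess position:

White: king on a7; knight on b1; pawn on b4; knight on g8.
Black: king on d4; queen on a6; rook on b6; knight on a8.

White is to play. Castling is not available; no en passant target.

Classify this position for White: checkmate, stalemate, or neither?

White to move; white king on a7.
In check: yes, from the black queen on a6.
King squares — a6: attacked by Rb6; b6: attacked by Qa6; b7: attacked by Qa6; a8: attacked by Qa6; b8: attacked by Rb6.
Legal moves for White: none.
In check with no legal moves → checkmate.

checkmate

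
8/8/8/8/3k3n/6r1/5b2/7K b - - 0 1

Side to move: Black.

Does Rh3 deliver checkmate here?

yes

After Rh3: white king on h1; in check: yes, from the black rook on h3.
King squares — g1: attacked by Bf2; g2: attacked by Nh4; h2: attacked by Rh3.
White has no legal moves → checkmate.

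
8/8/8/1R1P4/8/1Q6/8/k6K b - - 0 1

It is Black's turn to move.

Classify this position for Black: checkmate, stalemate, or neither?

stalemate

Black to move; black king on a1.
In check: no.
King squares — b1: attacked by Qb3; a2: attacked by Qb3; b2: attacked by Qb3.
Legal moves for Black: none.
Not in check and no legal moves → stalemate.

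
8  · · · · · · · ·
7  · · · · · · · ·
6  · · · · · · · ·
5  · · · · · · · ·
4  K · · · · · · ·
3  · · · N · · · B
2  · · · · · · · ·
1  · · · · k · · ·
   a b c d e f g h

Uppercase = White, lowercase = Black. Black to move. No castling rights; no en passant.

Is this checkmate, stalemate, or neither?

neither

Black to move; black king on e1.
In check: yes, from the white knight on d3.
Legal moves for Black: Ke2, Kd2, Kd1.
Black is in check but has 3 legal moves → neither.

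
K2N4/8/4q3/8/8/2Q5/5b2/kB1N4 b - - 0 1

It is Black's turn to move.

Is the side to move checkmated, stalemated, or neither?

neither

Black to move; black king on a1.
In check: yes, from the white queen on c3.
Legal moves for Black: Kxb1.
Black is in check but has 1 legal move → neither.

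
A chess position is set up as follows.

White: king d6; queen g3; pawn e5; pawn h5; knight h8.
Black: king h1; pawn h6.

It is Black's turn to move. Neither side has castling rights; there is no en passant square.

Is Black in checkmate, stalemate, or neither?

Black to move; black king on h1.
In check: no.
King squares — g1: attacked by Qg3; g2: attacked by Qg3; h2: attacked by Qg3.
Legal moves for Black: none.
Not in check and no legal moves → stalemate.

stalemate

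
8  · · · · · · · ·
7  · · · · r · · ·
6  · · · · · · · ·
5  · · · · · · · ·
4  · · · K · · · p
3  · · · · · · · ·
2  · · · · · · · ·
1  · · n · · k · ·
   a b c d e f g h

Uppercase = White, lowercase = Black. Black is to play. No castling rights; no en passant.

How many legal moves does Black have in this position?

Black to move; king on f1.
In check: no.
Legal moves: Re8, Rh7, Rg7, Rf7, Rd7+, Rc7, Rb7, Ra7, Re6, Re5, Re4+, Re3, Re2, Re1, Kg2, Kf2, Ke2, Kg1, Ke1, Nd3, Nb3+, Ne2+, Na2, h3.
Count: 24.

24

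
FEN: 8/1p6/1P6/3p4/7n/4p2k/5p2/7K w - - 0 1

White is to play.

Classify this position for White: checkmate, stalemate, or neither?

stalemate

White to move; white king on h1.
In check: no.
King squares — g1: attacked by Pf2; g2: attacked by Kh3; h2: attacked by Kh3.
Legal moves for White: none.
Not in check and no legal moves → stalemate.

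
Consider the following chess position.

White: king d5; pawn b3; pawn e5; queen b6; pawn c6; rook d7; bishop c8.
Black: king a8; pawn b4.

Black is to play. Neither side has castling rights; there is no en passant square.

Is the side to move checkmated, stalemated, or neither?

stalemate

Black to move; black king on a8.
In check: no.
King squares — a7: attacked by Qb6; b7: attacked by Qb6; b8: attacked by Qb6.
Legal moves for Black: none.
Not in check and no legal moves → stalemate.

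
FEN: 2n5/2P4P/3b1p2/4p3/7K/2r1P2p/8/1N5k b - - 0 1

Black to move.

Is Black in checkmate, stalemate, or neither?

neither

Black to move; black king on h1.
In check: no.
Legal moves for Black include: Ne7, Na7, Nb6, Bf8, Be7, Bxc7, Bc5, Bb4, Ba3, Rxc7, Rc6, Rc5, Rc4+, Rxe3, Rd3, Rb3, Ra3, Rc2, ... (list truncated; more exist).
Black has legal moves and is not in check → neither.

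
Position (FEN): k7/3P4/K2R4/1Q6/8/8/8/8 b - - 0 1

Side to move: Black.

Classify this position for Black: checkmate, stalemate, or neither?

stalemate

Black to move; black king on a8.
In check: no.
King squares — a7: attacked by Ka6; b7: attacked by Qb5; b8: attacked by Qb5.
Legal moves for Black: none.
Not in check and no legal moves → stalemate.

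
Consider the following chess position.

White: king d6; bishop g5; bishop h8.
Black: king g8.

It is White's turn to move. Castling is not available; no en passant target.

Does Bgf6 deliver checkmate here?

no

After Bgf6: black king on g8; in check: no.
Black is not in check, so this cannot be checkmate.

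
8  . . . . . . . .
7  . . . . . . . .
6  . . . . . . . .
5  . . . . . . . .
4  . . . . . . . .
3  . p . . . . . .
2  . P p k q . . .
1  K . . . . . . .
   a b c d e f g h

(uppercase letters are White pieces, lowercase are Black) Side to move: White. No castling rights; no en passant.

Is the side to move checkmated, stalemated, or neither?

stalemate

White to move; white king on a1.
In check: no.
King squares — b1: attacked by Pc2; a2: attacked by Pb3; b2: own pawn.
Legal moves for White: none.
Not in check and no legal moves → stalemate.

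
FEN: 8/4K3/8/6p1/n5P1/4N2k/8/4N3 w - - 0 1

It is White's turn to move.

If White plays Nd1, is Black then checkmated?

After Nd1: black king on h3; in check: no.
Black is not in check, so this cannot be checkmate.

no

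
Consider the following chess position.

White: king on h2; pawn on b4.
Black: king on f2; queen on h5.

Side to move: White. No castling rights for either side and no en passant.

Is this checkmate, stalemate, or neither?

checkmate

White to move; white king on h2.
In check: yes, from the black queen on h5.
King squares — g1: attacked by Kf2; h1: attacked by Qh5; g2: attacked by Kf2; g3: attacked by Kf2; h3: attacked by Qh5.
Legal moves for White: none.
In check with no legal moves → checkmate.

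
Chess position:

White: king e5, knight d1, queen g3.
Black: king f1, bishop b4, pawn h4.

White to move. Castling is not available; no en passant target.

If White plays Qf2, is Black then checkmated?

After Qf2: black king on f1; in check: yes, from the white queen on f2.
King squares — e1: attacked by Qf2; g1: attacked by Qf2; e2: attacked by Qf2; f2: attacked by Nd1; g2: attacked by Qf2.
Black has no legal moves → checkmate.

yes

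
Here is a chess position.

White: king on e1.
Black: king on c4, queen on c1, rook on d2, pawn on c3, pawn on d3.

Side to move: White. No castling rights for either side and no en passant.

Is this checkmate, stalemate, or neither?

White to move; white king on e1.
In check: yes, from the black queen on c1.
King squares — d1: attacked by Qc1; f1: attacked by Qc1; d2: attacked by Qc1; e2: attacked by Rd2; f2: attacked by Rd2.
Legal moves for White: none.
In check with no legal moves → checkmate.

checkmate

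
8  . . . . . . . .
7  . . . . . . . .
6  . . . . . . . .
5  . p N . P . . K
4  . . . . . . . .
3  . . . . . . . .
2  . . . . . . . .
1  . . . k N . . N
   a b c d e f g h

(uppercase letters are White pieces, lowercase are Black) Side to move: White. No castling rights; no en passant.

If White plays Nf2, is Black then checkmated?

no

After Nf2: black king on d1; in check: yes, from the white knight on f2.
Black has 4 legal replies: Ke2, Kd2, Kxe1, Kc1.
In check but a legal move exists → not checkmate.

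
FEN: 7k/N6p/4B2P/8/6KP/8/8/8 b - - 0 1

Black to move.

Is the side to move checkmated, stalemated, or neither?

stalemate

Black to move; black king on h8.
In check: no.
King squares — g7: attacked by Ph6; h7: own pawn; g8: attacked by Be6.
Legal moves for Black: none.
Not in check and no legal moves → stalemate.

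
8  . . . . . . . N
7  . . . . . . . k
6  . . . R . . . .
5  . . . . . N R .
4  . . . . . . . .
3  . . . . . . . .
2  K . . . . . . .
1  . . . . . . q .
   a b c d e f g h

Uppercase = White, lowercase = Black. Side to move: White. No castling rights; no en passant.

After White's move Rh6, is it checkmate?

After Rh6: black king on h7; in check: yes, from the white rook on h6.
King squares — g6: attacked by Rg5; h6: attacked by Nf5; g7: attacked by Nf5; g8: attacked by Rg5; h8: attacked by Rh6.
Black has no legal moves → checkmate.

yes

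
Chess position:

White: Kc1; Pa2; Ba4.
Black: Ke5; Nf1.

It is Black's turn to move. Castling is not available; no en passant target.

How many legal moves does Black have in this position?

Black to move; king on e5.
In check: no.
Legal moves: Kf6, Ke6, Kd6, Kf5, Kd5, Kf4, Ke4, Kd4, Ng3, Ne3, Nh2, Nd2.
Count: 12.

12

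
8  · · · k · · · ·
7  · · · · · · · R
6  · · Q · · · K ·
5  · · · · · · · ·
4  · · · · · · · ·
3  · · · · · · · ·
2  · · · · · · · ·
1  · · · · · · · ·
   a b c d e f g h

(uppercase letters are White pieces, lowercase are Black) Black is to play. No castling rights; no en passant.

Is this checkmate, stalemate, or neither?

stalemate

Black to move; black king on d8.
In check: no.
King squares — c7: attacked by Qc6; d7: attacked by Qc6; e7: attacked by Rh7; c8: attacked by Qc6; e8: attacked by Qc6.
Legal moves for Black: none.
Not in check and no legal moves → stalemate.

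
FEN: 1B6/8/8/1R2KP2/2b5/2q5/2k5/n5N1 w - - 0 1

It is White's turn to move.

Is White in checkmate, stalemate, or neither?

White to move; white king on e5.
In check: yes, from the black queen on c3.
Legal moves for White: Kd6, Kf4, Ke4.
White is in check but has 3 legal moves → neither.

neither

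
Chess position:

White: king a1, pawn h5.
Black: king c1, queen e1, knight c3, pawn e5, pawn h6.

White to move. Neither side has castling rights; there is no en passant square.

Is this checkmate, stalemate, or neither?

stalemate

White to move; white king on a1.
In check: no.
King squares — b1: attacked by Kc1; a2: attacked by Nc3; b2: attacked by Kc1.
Legal moves for White: none.
Not in check and no legal moves → stalemate.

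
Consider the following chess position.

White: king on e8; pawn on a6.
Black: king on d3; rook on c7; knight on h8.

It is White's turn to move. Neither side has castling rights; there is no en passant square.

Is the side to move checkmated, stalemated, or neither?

White to move; white king on e8.
In check: no.
Legal moves for White: Kf8, Kd8, a7.
White has 3 legal moves and is not in check → neither.

neither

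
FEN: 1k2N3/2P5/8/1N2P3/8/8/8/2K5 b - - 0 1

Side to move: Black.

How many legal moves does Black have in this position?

3

Black to move; king on b8.
In check: yes, from the white pawn on c7.
Legal moves: Kc8, Ka8, Kb7.
Count: 3.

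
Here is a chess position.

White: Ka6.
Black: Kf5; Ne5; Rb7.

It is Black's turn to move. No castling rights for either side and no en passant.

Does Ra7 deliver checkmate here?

After Ra7: white king on a6; in check: yes, from the black rook on a7.
White has 3 legal replies: Kxa7, Kb6, Kb5.
In check but a legal move exists → not checkmate.

no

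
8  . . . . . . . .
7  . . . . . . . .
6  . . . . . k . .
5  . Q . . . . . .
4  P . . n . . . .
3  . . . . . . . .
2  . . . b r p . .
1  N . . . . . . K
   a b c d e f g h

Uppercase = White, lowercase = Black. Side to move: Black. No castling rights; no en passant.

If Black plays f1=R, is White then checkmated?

yes

After f1=R: white king on h1; in check: yes, from the black rook on f1.
King squares — g1: attacked by Rf1; g2: attacked by Re2; h2: attacked by Re2.
White has no legal moves → checkmate.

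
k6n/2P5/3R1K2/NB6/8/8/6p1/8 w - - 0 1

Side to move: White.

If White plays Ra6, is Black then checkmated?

yes

After Ra6: black king on a8; in check: yes, from the white rook on a6.
King squares — a7: attacked by Ra6; b7: attacked by Na5; b8: attacked by Pc7.
Black has no legal moves → checkmate.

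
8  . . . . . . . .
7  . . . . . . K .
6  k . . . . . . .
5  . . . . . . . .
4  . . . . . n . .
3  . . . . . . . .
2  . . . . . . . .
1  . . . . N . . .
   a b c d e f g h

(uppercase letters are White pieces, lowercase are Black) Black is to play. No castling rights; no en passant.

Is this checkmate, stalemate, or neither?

Black to move; black king on a6.
In check: no.
Legal moves for Black: Kb7, Ka7, Kb6, Kb5, Ka5, Ng6, Ne6+, Nh5+, Nd5, Nh3, Nd3, Ng2, Ne2.
Black has 13 legal moves and is not in check → neither.

neither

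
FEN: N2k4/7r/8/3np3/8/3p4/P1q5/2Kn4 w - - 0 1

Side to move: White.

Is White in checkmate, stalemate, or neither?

checkmate

White to move; white king on c1.
In check: yes, from the black queen on c2.
King squares — b1: attacked by Qc2; d1: attacked by Qc2; b2: attacked by Nd1; c2: attacked by Pd3; d2: attacked by Qc2.
Legal moves for White: none.
In check with no legal moves → checkmate.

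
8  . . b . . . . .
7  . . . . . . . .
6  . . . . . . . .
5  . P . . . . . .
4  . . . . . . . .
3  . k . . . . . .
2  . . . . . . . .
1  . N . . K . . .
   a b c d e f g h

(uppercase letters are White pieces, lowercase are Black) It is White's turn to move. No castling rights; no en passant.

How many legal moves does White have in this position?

9

White to move; king on e1.
In check: no.
Legal moves: Kf2, Ke2, Kd2, Kf1, Kd1, Nc3, Na3, Nd2+, b6.
Count: 9.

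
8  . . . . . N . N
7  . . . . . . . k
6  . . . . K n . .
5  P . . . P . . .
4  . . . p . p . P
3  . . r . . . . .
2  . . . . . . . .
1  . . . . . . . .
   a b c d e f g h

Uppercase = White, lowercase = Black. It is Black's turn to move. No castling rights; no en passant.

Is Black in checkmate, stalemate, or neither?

neither

Black to move; black king on h7.
In check: yes, from the white knight on f8.
King squares — g6: attacked by Nf8; h6: available; g7: available; g8: available; h8: available.
Legal moves for Black: Kxh8, Kg8, Kg7, Kh6.
Black is in check but has 4 legal moves → neither.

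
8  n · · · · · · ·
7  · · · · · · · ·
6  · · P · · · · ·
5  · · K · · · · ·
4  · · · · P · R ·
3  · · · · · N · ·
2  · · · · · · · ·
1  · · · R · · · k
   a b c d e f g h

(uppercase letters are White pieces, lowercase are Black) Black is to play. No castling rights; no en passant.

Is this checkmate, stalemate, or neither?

Black to move; black king on h1.
In check: yes, from the white rook on d1.
King squares — g1: attacked by Rd1; g2: attacked by Rg4; h2: attacked by Nf3.
Legal moves for Black: none.
In check with no legal moves → checkmate.

checkmate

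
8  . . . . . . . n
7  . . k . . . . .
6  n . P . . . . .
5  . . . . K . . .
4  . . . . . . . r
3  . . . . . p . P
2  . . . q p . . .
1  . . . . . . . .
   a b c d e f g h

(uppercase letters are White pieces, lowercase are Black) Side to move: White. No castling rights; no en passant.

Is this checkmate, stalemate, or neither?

neither

White to move; white king on e5.
In check: no.
Legal moves for White: Kf6, Ke6, Kf5.
White has 3 legal moves and is not in check → neither.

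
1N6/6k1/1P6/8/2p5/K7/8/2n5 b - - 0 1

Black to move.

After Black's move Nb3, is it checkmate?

After Nb3: white king on a3; in check: no.
White is not in check, so this cannot be checkmate.

no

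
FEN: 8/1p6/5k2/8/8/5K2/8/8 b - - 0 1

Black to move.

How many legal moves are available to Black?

Black to move; king on f6.
In check: no.
Legal moves: Kg7, Kf7, Ke7, Kg6, Ke6, Kg5, Kf5, Ke5, b6, b5.
Count: 10.

10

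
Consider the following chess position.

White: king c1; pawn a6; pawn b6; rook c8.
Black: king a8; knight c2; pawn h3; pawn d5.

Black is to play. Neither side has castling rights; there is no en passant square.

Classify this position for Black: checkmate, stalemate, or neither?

checkmate

Black to move; black king on a8.
In check: yes, from the white rook on c8.
King squares — a7: attacked by Pb6; b7: attacked by Pa6; b8: attacked by Rc8.
Legal moves for Black: none.
In check with no legal moves → checkmate.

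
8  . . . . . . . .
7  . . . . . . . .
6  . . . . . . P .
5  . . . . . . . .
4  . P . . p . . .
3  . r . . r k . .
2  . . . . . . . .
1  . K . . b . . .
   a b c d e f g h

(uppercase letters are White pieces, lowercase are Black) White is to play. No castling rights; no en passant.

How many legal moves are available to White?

White to move; king on b1.
In check: yes, from the black rook on b3.
Legal moves: Kc2, Ka2, Kc1, Ka1.
Count: 4.

4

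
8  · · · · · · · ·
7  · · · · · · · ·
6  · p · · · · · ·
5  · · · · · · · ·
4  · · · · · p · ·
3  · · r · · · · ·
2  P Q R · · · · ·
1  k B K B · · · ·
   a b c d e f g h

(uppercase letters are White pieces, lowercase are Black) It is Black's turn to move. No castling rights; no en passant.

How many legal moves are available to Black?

0

Black to move; king on a1.
In check: yes, from the white queen on b2.
Legal moves: none.
Count: 0.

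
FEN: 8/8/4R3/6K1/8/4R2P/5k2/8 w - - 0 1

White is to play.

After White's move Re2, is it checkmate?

After Re2: black king on f2; in check: yes, from the white rook on e2.
Black has 4 legal replies: Kg3, Kf3, Kg1, Kf1.
In check but a legal move exists → not checkmate.

no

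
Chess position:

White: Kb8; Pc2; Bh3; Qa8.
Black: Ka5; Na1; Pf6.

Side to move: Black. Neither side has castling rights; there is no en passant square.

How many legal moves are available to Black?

Black to move; king on a5.
In check: yes, from the white queen on a8.
Legal moves: Kb6, Kb5, Kb4.
Count: 3.

3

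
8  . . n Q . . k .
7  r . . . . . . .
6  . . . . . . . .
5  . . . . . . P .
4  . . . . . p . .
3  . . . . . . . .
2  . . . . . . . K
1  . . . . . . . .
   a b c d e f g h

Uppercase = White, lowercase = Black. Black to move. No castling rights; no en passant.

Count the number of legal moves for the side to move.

3

Black to move; king on g8.
In check: yes, from the white queen on d8.
Legal moves: Kh7, Kg7, Kf7.
Count: 3.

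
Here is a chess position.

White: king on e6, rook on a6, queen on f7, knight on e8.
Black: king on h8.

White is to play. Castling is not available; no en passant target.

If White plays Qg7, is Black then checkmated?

After Qg7: black king on h8; in check: yes, from the white queen on g7.
King squares — g7: attacked by Ne8; h7: attacked by Qg7; g8: attacked by Qg7.
Black has no legal moves → checkmate.

yes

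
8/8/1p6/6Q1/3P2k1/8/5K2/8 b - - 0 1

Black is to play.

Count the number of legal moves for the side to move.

2

Black to move; king on g4.
In check: yes, from the white queen on g5.
Legal moves: Kxg5, Kh3.
Count: 2.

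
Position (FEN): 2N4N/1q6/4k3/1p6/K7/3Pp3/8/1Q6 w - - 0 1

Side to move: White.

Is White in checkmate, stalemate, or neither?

neither

White to move; white king on a4.
In check: yes, from the black pawn on b5.
King squares — a3: available; b3: available; b4: available; a5: available; b5: attacked by Qb7.
Legal moves for White: Ka5, Kb4, Kb3, Ka3, Qxb5.
White is in check but has 5 legal moves → neither.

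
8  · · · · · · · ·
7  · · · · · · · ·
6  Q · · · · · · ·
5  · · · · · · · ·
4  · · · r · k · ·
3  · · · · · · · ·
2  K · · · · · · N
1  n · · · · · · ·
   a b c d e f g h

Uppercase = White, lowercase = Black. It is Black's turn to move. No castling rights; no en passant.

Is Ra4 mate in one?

no

After Ra4: white king on a2; in check: yes, from the black rook on a4.
White has 3 legal replies: Kb2, Kb1, Qxa4+.
In check but a legal move exists → not checkmate.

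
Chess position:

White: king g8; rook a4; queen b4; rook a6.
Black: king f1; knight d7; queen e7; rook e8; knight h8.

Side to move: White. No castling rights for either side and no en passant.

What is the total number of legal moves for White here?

White to move; king on g8.
In check: yes, from the black rook on e8.
Legal moves: none.
Count: 0.

0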